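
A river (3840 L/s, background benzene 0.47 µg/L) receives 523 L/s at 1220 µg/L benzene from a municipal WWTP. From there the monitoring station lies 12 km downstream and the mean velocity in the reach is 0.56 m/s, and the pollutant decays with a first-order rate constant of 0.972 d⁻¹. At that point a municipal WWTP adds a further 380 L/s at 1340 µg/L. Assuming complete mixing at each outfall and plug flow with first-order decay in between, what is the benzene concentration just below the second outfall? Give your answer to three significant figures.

After mixing, C = (3840·0.4700 + 523.0·1220) / 4363 = 639900/4363 = 146.7 µg/L; combined flow 4363 L/s.
Travel time t = 12·1000 / 0.56 = 21430 s = 5.952 h.
Decay over the reach: 146.7·exp(−kt) = 146.7·0.7858 = 115.2 µg/L.
Second outfall: C = (4363·115.2 + 380.0·1340)/4743 = 213.4 µg/L.

213 µg/L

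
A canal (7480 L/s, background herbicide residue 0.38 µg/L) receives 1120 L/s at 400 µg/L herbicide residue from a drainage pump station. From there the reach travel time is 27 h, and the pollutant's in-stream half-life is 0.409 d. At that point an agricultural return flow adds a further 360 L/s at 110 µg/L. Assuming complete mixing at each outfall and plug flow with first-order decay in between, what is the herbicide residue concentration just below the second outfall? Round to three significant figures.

11.9 µg/L

Mixed concentration C = ΣQC/ΣQ = (7480·0.3800 + 1120·400.0) / 8600 = 450800/8600 = 52.42 µg/L; combined flow 8600 L/s.
Half-life 0.409 d → k = ln 2 / 0.409 = 1.695 d⁻¹.
First-order decay: C = 52.42·exp(−k·t) = 52.42·0.1486 = 7.790 µg/L.
Second outfall: C = (8600·7.790 + 360.0·110.0)/8960 = 11.90 µg/L.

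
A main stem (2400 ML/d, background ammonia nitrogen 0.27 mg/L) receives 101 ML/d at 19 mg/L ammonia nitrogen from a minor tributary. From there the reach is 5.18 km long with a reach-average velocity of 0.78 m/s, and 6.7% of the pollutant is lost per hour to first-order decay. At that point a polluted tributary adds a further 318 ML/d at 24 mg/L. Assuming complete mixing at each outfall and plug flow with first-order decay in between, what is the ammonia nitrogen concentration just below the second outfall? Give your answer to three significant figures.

Flow-weighted average: C = (2400·0.2700 + 101.0·19.00) / 2501 = 2567/2501 = 1.026 mg/L; combined flow 2501 ML/d.
Travel time t = 5.18·1000 / 0.78 = 6641 s = 1.845 h.
6.7%/h lost → k = −ln(1 − 0.067) = 0.06935 h⁻¹.
Applying C = C₀e^(−kt): 1.026 × 0.8799 = 0.9031 mg/L.
At the second outfall, C = (2501·0.9031 + 318.0·24.00) / (2501 + 318.0) = 3.509 mg/L.

3.51 mg/L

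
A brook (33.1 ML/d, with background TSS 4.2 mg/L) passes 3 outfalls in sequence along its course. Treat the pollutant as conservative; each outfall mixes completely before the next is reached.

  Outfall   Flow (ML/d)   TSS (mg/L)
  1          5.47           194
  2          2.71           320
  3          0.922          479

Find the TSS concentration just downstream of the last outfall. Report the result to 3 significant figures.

After outfall 1: Q = 33.10 + 5.470 = 38.57 ML/d; C = (33.10·4.200 + 5.470·194.0)/38.57 = 31.12 mg/L.
After outfall 2: Q = 38.57 + 2.710 = 41.28 ML/d; C = (38.57·31.12 + 2.710·320.0)/41.28 = 50.08 mg/L.
After outfall 3: Q = 41.28 + 0.9220 = 42.20 ML/d; C = (41.28·50.08 + 0.9220·479.0)/42.20 = 59.45 mg/L.

59.5 mg/L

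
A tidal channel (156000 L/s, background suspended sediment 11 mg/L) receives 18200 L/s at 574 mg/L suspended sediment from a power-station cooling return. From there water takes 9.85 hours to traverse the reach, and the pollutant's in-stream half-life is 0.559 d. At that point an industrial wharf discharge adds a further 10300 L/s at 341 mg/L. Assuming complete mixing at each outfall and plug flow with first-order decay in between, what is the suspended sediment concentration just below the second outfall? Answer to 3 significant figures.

58.7 mg/L

Conservation of mass: C = (156000·11.00 + 18200·574.0) / 174200 = 12160000/174200 = 69.82 mg/L; combined flow 174200 L/s.
Half-life 0.559 d → k = ln 2 / 0.559 = 1.240 d⁻¹.
First-order decay: C = 69.82·exp(−k·t) = 69.82·0.6012 = 41.97 mg/L.
At the second outfall, C = (174200·41.97 + 10300·341.0) / (174200 + 10300) = 58.67 mg/L.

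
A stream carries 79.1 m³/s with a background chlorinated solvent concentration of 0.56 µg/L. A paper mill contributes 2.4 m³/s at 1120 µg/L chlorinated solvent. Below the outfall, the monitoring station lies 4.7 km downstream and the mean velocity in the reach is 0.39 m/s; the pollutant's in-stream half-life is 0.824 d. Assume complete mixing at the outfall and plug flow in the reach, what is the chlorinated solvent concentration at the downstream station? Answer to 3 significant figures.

Mixed concentration C = ΣQC/ΣQ = (79.10·0.5600 + 2.400·1120) / 81.50 = 2732/81.50 = 33.53 µg/L.
Travel time t = 4.7·1000 / 0.39 = 12050 s = 3.348 h.
Half-life 0.824 d → k = ln 2 / 0.824 = 0.8412 d⁻¹.
First-order decay: C = 33.53·exp(−k·t) = 33.53·0.8893 = 29.81 µg/L.

29.8 µg/L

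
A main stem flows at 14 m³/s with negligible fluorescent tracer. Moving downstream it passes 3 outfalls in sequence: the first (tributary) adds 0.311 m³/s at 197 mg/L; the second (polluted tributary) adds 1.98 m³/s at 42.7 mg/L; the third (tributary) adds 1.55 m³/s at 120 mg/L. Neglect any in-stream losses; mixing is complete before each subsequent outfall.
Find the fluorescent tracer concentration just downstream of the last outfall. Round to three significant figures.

Outfall 1: combined Q = 14.31 m³/s; C = (14.00·0 + 0.3110·197.0)/14.31 = 4.281 mg/L.
Outfall 2: combined Q = 16.29 m³/s; C = (14.31·4.281 + 1.980·42.70)/16.29 = 8.951 mg/L.
Outfall 3: combined Q = 17.84 m³/s; C = (16.29·8.951 + 1.550·120.0)/17.84 = 18.60 mg/L.

18.6 mg/L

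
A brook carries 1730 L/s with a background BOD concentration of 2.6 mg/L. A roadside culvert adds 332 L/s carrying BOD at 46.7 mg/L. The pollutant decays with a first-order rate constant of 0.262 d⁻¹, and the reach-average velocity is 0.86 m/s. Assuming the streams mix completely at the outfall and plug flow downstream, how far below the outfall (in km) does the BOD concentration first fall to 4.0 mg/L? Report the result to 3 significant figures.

251 km

After mixing, C = (1730·2.600 + 332.0·46.70) / 2062 = 20000/2062 = 9.700 mg/L.
Set 9.700·exp(−k·t) = 4.0 → t = ln(9.700/4.0)/k = 292100 s = 81.15 h.
Distance = v·t = 0.86·292100 = 251200 m = 251.2 km.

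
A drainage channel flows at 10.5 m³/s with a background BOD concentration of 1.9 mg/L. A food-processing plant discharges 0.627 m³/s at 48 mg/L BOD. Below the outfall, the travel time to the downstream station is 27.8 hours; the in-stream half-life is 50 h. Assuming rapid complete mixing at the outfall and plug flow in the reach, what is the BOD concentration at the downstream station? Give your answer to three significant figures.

3.06 mg/L

After mixing, C = (10.50·1.900 + 0.6270·48.00) / 11.13 = 50.05/11.13 = 4.498 mg/L.
Half-life 50 h → k = ln 2 / 50 = 0.01386 h⁻¹ = 0.3327 d⁻¹.
First-order decay: C = 4.498·exp(−k·t) = 4.498·0.6802 = 3.059 mg/L.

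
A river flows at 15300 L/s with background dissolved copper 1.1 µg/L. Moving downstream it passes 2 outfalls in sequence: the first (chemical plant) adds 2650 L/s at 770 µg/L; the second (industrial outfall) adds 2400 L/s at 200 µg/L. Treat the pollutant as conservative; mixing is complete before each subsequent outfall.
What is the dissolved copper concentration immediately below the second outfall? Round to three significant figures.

125 µg/L

Below outfall 1: Q → 17950 L/s, C = (15300·1.100 + 2650·770.0)/17950 = 114.6 µg/L.
Below outfall 2: Q → 20350 L/s, C = (17950·114.6 + 2400·200.0)/20350 = 124.7 µg/L.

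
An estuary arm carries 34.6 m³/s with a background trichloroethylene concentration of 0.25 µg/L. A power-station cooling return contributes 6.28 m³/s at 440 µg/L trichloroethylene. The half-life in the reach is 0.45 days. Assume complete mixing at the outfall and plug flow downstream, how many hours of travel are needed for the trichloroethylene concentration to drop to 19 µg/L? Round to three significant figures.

Conservation of mass: C = (34.60·0.2500 + 6.280·440.0) / 40.88 = 2772/40.88 = 67.80 µg/L.
Half-life 0.45 d → k = ln 2 / 0.45 = 1.540 d⁻¹.
67.80·exp(−k·t) = 19 → t = ln(67.80/19)/k = 71360 s = 19.82 h.

19.8 h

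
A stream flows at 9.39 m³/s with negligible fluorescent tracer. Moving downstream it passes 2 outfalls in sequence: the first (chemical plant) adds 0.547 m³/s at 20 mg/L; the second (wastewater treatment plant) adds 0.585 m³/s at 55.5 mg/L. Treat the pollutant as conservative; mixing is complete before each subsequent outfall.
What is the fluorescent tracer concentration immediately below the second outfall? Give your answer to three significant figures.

4.13 mg/L

Outfall 1: combined Q = 9.937 m³/s; C = (9.390·0 + 0.5470·20.00)/9.937 = 1.101 mg/L.
Outfall 2: combined Q = 10.52 m³/s; C = (9.937·1.101 + 0.5850·55.50)/10.52 = 4.125 mg/L.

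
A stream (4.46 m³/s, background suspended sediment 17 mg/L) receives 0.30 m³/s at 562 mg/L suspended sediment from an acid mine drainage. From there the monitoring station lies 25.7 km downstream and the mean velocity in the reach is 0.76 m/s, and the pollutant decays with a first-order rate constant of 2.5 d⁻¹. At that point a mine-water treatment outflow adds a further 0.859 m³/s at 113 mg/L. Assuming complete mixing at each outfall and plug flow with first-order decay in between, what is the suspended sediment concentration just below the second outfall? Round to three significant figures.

33.6 mg/L

Conservation of mass: C = (4.460·17.00 + 0.3000·562.0) / 4.760 = 244.4/4.760 = 51.35 mg/L; combined flow 4.760 m³/s.
Travel time t = 25.7·1000 / 0.76 = 33820 s = 9.393 h.
Applying C = C₀e^(−kt): 51.35 × 0.3759 = 19.30 mg/L.
Second outfall: C = (4.760·19.30 + 0.8590·113.0)/5.619 = 33.63 mg/L.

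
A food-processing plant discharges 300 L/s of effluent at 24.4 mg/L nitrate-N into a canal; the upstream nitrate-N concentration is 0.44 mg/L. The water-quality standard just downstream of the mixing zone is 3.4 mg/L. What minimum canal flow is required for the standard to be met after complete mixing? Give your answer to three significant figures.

Set C_mix = 3.4: (Q·0.4400 + 300.0·24.40) / (Q + 300.0) = 3.4
→ Q = 300.0·(24.40 − 3.4)/(3.4 − 0.4400) = 2128 L/s.

2130 L/s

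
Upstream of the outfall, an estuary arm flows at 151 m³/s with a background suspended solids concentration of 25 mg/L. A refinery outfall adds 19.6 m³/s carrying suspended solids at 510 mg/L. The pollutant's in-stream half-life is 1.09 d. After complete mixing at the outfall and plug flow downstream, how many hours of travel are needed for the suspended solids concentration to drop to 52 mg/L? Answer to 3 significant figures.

Flow-weighted average: C = (151.0·25.00 + 19.60·510.0) / 170.6 = 13770/170.6 = 80.72 mg/L.
Half-life 1.09 d → k = ln 2 / 1.09 = 0.6359 d⁻¹.
80.72·exp(−k·t) = 52 → t = ln(80.72/52)/k = 59750 s = 16.60 h.

16.6 h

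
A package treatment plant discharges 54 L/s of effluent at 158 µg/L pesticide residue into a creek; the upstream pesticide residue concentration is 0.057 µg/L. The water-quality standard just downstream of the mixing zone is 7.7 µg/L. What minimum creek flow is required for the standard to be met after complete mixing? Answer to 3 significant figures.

1060 L/s

Set C_mix = 7.7: (Q·0.05700 + 54.00·158.0) / (Q + 54.00) = 7.7
→ Q = 54.00·(158.0 − 7.7)/(7.7 − 0.05700) = 1062 L/s.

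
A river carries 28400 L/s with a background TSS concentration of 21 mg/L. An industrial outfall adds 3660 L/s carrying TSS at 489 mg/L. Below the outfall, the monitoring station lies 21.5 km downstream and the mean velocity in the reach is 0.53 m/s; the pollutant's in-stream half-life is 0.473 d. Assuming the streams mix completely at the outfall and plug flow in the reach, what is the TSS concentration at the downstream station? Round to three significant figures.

Mixed concentration C = ΣQC/ΣQ = (28400·21.00 + 3660·489.0) / 32060 = 2386000/32060 = 74.43 mg/L.
Travel time t = 21.5·1000 / 0.53 = 40570 s = 11.27 h.
Half-life 0.473 d → k = ln 2 / 0.473 = 1.465 d⁻¹.
After decay, C = 74.43 × e^(−kt) = 74.43 × 0.5026 = 37.40 mg/L.

37.4 mg/L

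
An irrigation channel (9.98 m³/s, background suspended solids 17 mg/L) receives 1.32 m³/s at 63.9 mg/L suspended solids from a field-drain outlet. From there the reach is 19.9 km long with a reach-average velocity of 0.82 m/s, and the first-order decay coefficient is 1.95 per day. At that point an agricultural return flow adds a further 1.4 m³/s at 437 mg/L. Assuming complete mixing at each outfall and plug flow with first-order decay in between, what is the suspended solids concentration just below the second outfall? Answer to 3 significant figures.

59.7 mg/L

Flow-weighted average: C = (9.980·17.00 + 1.320·63.90) / 11.30 = 254.0/11.30 = 22.48 mg/L; combined flow 11.30 m³/s.
Travel time t = 19.9·1000 / 0.82 = 24270 s = 6.741 h.
Decay over the reach: 22.48·exp(−kt) = 22.48·0.5783 = 13.00 mg/L.
At the second outfall, C = (11.30·13.00 + 1.400·437.0) / (11.30 + 1.400) = 59.74 mg/L.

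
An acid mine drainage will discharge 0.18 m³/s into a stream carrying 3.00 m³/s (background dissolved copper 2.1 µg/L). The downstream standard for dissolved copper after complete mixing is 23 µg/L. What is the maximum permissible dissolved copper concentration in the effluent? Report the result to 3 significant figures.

At the limit, (Qr·Cr + Qe·Cₑ)/(Qr + Qe) = 23:
Cₑ = (3.180·23 − 3.000·2.100) / 0.1800 = 371.3 µg/L.

371 µg/L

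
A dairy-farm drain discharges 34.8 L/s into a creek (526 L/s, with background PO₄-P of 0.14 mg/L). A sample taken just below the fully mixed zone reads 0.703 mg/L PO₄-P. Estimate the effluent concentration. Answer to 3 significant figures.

9.21 mg/L

Mass balance: 526.0·0.1400 + 34.80·Cₑ = 560.8·0.7030
→ Cₑ = (560.8·0.7030 − 526.0·0.1400) / 34.80 = 9.213 mg/L.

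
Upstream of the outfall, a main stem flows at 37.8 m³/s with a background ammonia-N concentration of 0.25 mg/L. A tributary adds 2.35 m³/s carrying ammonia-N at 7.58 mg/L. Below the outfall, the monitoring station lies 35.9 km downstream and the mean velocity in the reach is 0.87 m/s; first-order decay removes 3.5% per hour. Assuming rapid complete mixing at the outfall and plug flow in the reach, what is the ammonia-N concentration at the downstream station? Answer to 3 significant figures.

After mixing, C = (37.80·0.2500 + 2.350·7.580) / 40.15 = 27.26/40.15 = 0.6790 mg/L.
Travel time t = 35.9·1000 / 0.87 = 41260 s = 11.46 h.
3.5%/h lost → k = −ln(1 − 0.035) = 0.03563 h⁻¹.
First-order decay: C = 0.6790·exp(−k·t) = 0.6790·0.6647 = 0.4514 mg/L.

0.451 mg/L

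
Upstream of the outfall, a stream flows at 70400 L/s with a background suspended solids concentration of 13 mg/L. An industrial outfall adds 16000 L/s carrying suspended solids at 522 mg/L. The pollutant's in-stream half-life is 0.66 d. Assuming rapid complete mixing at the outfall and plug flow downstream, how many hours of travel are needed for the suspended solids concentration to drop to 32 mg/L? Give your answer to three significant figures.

Flow-weighted average: C = (70400·13.00 + 16000·522.0) / 86400 = 9267000/86400 = 107.3 mg/L.
Half-life 0.66 d → k = ln 2 / 0.66 = 1.050 d⁻¹.
107.3·exp(−k·t) = 32 → t = ln(107.3/32)/k = 99500 s = 27.64 h.

27.6 h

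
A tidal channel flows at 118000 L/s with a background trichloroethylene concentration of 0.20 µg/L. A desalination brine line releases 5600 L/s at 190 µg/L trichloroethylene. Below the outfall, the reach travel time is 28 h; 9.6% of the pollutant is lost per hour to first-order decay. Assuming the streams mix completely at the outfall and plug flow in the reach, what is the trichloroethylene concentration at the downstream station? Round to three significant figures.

After mixing, C = (118000·0.2000 + 5600·190.0) / 123600 = 1088000/123600 = 8.799 µg/L.
9.6%/h lost → k = −ln(1 − 0.096) = 0.1009 h⁻¹.
After decay, C = 8.799 × e^(−kt) = 8.799 × 0.05925 = 0.5214 µg/L.

0.521 µg/L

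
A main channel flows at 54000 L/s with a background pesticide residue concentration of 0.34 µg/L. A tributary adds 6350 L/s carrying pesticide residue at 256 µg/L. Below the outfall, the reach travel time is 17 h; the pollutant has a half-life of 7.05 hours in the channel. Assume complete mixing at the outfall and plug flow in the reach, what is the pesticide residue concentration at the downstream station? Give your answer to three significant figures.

Flow-weighted average: C = (54000·0.3400 + 6350·256.0) / 60350 = 1644000/60350 = 27.24 µg/L.
Half-life 7.05 h → k = ln 2 / 7.05 = 0.09832 h⁻¹ = 2.360 d⁻¹.
Decay over the reach: 27.24·exp(−kt) = 27.24·0.1880 = 5.121 µg/L.

5.12 µg/L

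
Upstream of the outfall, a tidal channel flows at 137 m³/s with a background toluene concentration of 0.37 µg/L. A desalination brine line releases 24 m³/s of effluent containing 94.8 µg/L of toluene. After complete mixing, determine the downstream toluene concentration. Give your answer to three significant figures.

After mixing, C = (137.0·0.3700 + 24.00·94.80) / 161.0 = 2326/161.0 = 14.45 µg/L.

14.4 µg/L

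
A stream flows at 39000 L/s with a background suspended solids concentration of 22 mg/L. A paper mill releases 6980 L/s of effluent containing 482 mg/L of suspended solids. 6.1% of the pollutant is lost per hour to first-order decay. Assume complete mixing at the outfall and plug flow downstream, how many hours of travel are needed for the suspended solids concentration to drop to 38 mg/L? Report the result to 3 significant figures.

14.0 h

After mixing, C = (39000·22.00 + 6980·482.0) / 45980 = 4222000/45980 = 91.83 mg/L.
6.1%/h lost → k = −ln(1 − 0.061) = 0.06294 h⁻¹.
91.83·exp(−k·t) = 38 → t = ln(91.83/38)/k = 50470 s = 14.02 h.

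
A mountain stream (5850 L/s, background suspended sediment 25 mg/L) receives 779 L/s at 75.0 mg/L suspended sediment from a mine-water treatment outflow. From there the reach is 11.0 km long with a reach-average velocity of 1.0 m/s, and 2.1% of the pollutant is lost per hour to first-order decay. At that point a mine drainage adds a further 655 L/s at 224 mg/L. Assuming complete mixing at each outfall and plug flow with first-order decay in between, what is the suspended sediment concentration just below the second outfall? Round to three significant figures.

Mixed concentration C = ΣQC/ΣQ = (5850·25.00 + 779.0·75.00) / 6629 = 204700/6629 = 30.88 mg/L; combined flow 6629 L/s.
Travel time t = 11.0·1000 / 1.0 = 11000 s = 3.056 h.
2.1%/h lost → k = −ln(1 − 0.021) = 0.02122 h⁻¹.
After decay, C = 30.88 × e^(−kt) = 30.88 × 0.9372 = 28.94 mg/L.
At the second outfall, C = (6629·28.94 + 655.0·224.0) / (6629 + 655.0) = 46.48 mg/L.

46.5 mg/L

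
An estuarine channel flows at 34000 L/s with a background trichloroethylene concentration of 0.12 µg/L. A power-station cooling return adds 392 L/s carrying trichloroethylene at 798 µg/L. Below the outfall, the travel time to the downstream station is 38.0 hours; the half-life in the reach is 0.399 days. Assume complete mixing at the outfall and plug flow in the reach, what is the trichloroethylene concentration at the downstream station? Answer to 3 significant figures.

0.589 µg/L

After mixing, C = (34000·0.1200 + 392.0·798.0) / 34390 = 316900/34390 = 9.214 µg/L.
Half-life 0.399 d → k = ln 2 / 0.399 = 1.737 d⁻¹.
Applying C = C₀e^(−kt): 9.214 × 0.06389 = 0.5887 µg/L.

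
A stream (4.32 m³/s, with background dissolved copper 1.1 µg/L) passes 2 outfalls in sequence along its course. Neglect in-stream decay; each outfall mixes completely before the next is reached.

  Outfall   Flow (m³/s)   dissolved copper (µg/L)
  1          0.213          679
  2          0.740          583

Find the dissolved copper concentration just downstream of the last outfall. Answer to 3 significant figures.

Below outfall 1: Q → 4.533 m³/s, C = (4.320·1.100 + 0.2130·679.0)/4.533 = 32.95 µg/L.
Below outfall 2: Q → 5.273 m³/s, C = (4.533·32.95 + 0.7400·583.0)/5.273 = 110.1 µg/L.

110 µg/L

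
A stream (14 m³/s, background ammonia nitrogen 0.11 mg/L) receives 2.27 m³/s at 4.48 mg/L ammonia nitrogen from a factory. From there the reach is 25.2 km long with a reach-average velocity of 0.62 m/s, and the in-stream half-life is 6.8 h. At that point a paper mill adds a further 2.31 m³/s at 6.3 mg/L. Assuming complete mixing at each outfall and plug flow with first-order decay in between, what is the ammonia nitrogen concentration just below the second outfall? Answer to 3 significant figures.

Mixed concentration C = ΣQC/ΣQ = (14.00·0.1100 + 2.270·4.480) / 16.27 = 11.71/16.27 = 0.7197 mg/L; combined flow 16.27 m³/s.
Travel time t = 25.2·1000 / 0.62 = 40650 s = 11.29 h.
Half-life 6.8 h → k = ln 2 / 6.8 = 0.1019 h⁻¹ = 2.446 d⁻¹.
Applying C = C₀e^(−kt): 0.7197 × 0.3164 = 0.2277 mg/L.
At the second outfall, C = (16.27·0.2277 + 2.310·6.300) / (16.27 + 2.310) = 0.9826 mg/L.

0.983 mg/L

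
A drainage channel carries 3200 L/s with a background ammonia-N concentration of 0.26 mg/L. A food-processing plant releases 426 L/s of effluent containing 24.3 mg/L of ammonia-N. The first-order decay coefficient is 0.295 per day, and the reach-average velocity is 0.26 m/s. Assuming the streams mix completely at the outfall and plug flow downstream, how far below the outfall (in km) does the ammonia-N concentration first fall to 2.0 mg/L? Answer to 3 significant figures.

33.0 km

Conservation of mass: C = (3200·0.2600 + 426.0·24.30) / 3626 = 11180/3626 = 3.084 mg/L.
Set 3.084·exp(−k·t) = 2.0 → t = ln(3.084/2.0)/k = 126900 s = 35.24 h.
Distance = v·t = 0.26·126900 = 32990 m = 32.99 km.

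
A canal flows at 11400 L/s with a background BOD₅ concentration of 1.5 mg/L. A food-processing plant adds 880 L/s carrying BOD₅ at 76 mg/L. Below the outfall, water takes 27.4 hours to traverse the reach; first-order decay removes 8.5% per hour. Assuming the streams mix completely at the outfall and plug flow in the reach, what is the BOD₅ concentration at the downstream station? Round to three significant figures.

Conservation of mass: C = (11400·1.500 + 880.0·76.00) / 12280 = 83980/12280 = 6.839 mg/L.
8.5%/h lost → k = −ln(1 − 0.085) = 0.08883 h⁻¹.
After decay, C = 6.839 × e^(−kt) = 6.839 × 0.08769 = 0.5997 mg/L.

0.600 mg/L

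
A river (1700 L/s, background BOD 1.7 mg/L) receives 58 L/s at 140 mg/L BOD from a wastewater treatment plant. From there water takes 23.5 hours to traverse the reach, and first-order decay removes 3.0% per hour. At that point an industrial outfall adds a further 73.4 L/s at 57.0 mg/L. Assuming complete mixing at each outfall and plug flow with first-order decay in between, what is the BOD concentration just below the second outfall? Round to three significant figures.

5.22 mg/L

Conservation of mass: C = (1700·1.700 + 58.00·140.0) / 1758 = 11010/1758 = 6.263 mg/L; combined flow 1758 L/s.
3.0%/h lost → k = −ln(1 − 0.03) = 0.03046 h⁻¹.
Decay over the reach: 6.263·exp(−kt) = 6.263·0.4888 = 3.061 mg/L.
At the second outfall, C = (1758·3.061 + 73.40·57.00) / (1758 + 73.40) = 5.223 mg/L.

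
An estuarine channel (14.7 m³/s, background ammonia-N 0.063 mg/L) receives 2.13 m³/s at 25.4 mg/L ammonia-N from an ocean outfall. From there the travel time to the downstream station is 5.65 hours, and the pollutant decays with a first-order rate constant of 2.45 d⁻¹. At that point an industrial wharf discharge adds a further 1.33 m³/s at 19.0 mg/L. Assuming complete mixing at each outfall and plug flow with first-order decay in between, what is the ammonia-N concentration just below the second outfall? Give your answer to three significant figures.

3.09 mg/L

After mixing, C = (14.70·0.06300 + 2.130·25.40) / 16.83 = 55.03/16.83 = 3.270 mg/L; combined flow 16.83 m³/s.
Applying C = C₀e^(−kt): 3.270 × 0.5617 = 1.837 mg/L.
At the second outfall, C = (16.83·1.837 + 1.330·19.00) / (16.83 + 1.330) = 3.094 mg/L.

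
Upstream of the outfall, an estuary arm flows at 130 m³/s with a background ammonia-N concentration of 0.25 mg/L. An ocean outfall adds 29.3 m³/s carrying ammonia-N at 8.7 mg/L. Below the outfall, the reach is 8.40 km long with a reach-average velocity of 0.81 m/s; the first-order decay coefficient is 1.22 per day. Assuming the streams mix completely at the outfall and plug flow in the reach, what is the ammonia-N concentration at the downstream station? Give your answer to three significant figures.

Mass balance: C = (130.0·0.2500 + 29.30·8.700) / 159.3 = 287.4/159.3 = 1.804 mg/L.
Travel time t = 8.40·1000 / 0.81 = 10370 s = 2.881 h.
Decay over the reach: 1.804·exp(−kt) = 1.804·0.8638 = 1.558 mg/L.

1.56 mg/L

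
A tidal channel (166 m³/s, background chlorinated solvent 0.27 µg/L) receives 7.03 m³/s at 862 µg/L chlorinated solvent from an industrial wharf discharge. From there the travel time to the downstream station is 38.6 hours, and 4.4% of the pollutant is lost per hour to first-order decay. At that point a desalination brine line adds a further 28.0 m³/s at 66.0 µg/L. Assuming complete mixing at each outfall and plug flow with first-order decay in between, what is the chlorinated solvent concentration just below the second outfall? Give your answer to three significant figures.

Mixed concentration C = ΣQC/ΣQ = (166.0·0.2700 + 7.030·862.0) / 173.0 = 6105/173.0 = 35.28 µg/L; combined flow 173.0 m³/s.
4.4%/h lost → k = −ln(1 − 0.044) = 0.04500 h⁻¹.
First-order decay: C = 35.28·exp(−k·t) = 35.28·0.1761 = 6.212 µg/L.
Second outfall: C = (173.0·6.212 + 28.00·66.00)/201.0 = 14.54 µg/L.

14.5 µg/L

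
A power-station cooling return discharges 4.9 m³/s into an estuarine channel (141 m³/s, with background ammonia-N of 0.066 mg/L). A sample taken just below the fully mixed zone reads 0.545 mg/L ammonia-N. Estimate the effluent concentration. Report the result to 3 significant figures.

14.3 mg/L

Mass balance: 141.0·0.06600 + 4.900·Cₑ = 145.9·0.5450
→ Cₑ = (145.9·0.5450 − 141.0·0.06600) / 4.900 = 14.33 mg/L.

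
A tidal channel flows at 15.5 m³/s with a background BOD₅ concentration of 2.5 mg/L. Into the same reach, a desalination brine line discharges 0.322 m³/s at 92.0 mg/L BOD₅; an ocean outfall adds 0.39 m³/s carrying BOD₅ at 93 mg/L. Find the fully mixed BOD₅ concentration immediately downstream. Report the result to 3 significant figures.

After mixing, C = (15.50·2.500 + 0.3220·92.00 + 0.3900·93.00) / 16.21 = 104.6/16.21 = 6.455 mg/L.

6.45 mg/L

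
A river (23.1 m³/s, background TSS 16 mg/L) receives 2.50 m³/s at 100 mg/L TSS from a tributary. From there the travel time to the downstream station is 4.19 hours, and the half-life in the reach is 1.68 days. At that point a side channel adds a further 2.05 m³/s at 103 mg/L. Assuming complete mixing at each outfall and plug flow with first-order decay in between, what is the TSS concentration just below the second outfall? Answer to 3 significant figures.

Mixed concentration C = ΣQC/ΣQ = (23.10·16.00 + 2.500·100.0) / 25.60 = 619.6/25.60 = 24.20 mg/L; combined flow 25.60 m³/s.
Half-life 1.68 d → k = ln 2 / 1.68 = 0.4126 d⁻¹.
Applying C = C₀e^(−kt): 24.20 × 0.9305 = 22.52 mg/L.
At the second outfall, C = (25.60·22.52 + 2.050·103.0) / (25.60 + 2.050) = 28.49 mg/L.

28.5 mg/L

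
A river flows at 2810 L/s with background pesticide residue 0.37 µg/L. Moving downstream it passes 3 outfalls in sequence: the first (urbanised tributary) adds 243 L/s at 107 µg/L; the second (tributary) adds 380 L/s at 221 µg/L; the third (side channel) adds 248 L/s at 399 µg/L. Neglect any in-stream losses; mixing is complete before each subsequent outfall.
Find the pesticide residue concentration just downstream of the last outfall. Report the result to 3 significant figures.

Below outfall 1: Q → 3053 L/s, C = (2810·0.3700 + 243.0·107.0)/3053 = 8.857 µg/L.
Below outfall 2: Q → 3433 L/s, C = (3053·8.857 + 380.0·221.0)/3433 = 32.34 µg/L.
Below outfall 3: Q → 3681 L/s, C = (3433·32.34 + 248.0·399.0)/3681 = 57.04 µg/L.

57.0 µg/L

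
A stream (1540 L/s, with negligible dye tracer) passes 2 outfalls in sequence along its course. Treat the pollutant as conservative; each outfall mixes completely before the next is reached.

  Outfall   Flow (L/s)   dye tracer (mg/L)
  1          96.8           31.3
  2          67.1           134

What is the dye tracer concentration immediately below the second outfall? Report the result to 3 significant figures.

7.06 mg/L

After outfall 1: Q = 1540 + 96.80 = 1637 L/s; C = (1540·0 + 96.80·31.30)/1637 = 1.851 mg/L.
After outfall 2: Q = 1637 + 67.10 = 1704 L/s; C = (1637·1.851 + 67.10·134.0)/1704 = 7.055 mg/L.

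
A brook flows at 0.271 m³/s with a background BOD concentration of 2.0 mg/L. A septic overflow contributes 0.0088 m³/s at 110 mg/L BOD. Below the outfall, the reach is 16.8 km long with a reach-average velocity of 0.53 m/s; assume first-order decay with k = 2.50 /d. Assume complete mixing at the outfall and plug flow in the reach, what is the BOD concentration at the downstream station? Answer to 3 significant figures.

Conservation of mass: C = (0.2710·2.000 + 0.008800·110.0) / 0.2798 = 1.510/0.2798 = 5.397 mg/L.
Travel time t = 16.8·1000 / 0.53 = 31700 s = 8.805 h.
Decay over the reach: 5.397·exp(−kt) = 5.397·0.3996 = 2.157 mg/L.

2.16 mg/L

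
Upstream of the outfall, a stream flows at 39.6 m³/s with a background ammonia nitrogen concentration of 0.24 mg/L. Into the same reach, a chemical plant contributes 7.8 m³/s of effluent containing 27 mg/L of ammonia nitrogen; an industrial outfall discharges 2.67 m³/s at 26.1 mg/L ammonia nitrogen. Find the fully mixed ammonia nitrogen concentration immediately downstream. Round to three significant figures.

Flow-weighted average: C = (39.60·0.2400 + 7.800·27.00 + 2.670·26.10) / 50.07 = 289.8/50.07 = 5.788 mg/L.

5.79 mg/L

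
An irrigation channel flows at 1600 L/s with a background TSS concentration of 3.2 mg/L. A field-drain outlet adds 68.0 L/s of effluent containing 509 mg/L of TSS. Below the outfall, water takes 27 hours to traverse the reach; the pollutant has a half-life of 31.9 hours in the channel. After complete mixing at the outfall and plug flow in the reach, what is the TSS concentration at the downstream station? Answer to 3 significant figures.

Conservation of mass: C = (1600·3.200 + 68.00·509.0) / 1668 = 39730/1668 = 23.82 mg/L.
Half-life 31.9 h → k = ln 2 / 31.9 = 0.02173 h⁻¹ = 0.5215 d⁻¹.
Applying C = C₀e^(−kt): 23.82 × 0.5562 = 13.25 mg/L.

13.2 mg/L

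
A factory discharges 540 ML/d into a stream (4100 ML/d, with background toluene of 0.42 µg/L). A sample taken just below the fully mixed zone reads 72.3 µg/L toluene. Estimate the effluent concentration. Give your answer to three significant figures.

618 µg/L

Mass balance: 4100·0.4200 + 540.0·Cₑ = 4640·72.30
→ Cₑ = (4640·72.30 − 4100·0.4200) / 540.0 = 618.1 µg/L.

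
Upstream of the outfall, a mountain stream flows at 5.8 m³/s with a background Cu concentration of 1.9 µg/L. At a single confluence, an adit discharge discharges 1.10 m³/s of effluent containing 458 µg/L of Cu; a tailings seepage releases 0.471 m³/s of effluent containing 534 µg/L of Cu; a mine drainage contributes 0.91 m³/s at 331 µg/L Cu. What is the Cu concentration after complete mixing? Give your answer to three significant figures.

After mixing, C = (5.800·1.900 + 1.100·458.0 + 0.4710·534.0 + 0.9100·331.0) / 8.281 = 1068/8.281 = 128.9 µg/L.

129 µg/L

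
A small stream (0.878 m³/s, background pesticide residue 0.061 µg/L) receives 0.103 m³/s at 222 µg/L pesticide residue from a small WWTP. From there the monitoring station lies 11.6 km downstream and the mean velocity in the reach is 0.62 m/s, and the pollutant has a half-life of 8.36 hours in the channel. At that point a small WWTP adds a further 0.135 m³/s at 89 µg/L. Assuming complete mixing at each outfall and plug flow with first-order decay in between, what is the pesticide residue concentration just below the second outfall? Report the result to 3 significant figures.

Mass balance: C = (0.8780·0.06100 + 0.1030·222.0) / 0.9810 = 22.92/0.9810 = 23.36 µg/L; combined flow 0.9810 m³/s.
Travel time t = 11.6·1000 / 0.62 = 18710 s = 5.197 h.
Half-life 8.36 h → k = ln 2 / 8.36 = 0.08291 h⁻¹ = 1.990 d⁻¹.
Applying C = C₀e^(−kt): 23.36 × 0.6499 = 15.18 µg/L.
At the second outfall, C = (0.9810·15.18 + 0.1350·89.00) / (0.9810 + 0.1350) = 24.11 µg/L.

24.1 µg/L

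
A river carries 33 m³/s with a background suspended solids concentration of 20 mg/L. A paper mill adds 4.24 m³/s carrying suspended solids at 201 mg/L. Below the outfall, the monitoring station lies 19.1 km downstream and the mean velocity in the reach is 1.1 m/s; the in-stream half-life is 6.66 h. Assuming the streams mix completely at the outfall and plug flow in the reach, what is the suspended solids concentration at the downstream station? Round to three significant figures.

24.6 mg/L

Mixed concentration C = ΣQC/ΣQ = (33.00·20.00 + 4.240·201.0) / 37.24 = 1512/37.24 = 40.61 mg/L.
Travel time t = 19.1·1000 / 1.1 = 17360 s = 4.823 h.
Half-life 6.66 h → k = ln 2 / 6.66 = 0.1041 h⁻¹ = 2.498 d⁻¹.
Decay over the reach: 40.61·exp(−kt) = 40.61·0.6053 = 24.58 mg/L.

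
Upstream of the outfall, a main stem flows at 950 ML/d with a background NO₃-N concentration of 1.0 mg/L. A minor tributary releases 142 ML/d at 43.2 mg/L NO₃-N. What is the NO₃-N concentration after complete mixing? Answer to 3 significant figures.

6.49 mg/L

Flow-weighted average: C = (950.0·1.000 + 142.0·43.20) / 1092 = 7084/1092 = 6.488 mg/L.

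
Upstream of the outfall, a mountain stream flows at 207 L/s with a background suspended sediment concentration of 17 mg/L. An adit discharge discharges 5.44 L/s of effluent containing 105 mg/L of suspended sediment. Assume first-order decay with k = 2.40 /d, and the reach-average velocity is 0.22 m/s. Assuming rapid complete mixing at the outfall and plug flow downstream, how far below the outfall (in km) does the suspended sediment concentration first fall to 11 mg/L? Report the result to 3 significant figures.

4.43 km

Conservation of mass: C = (207.0·17.00 + 5.440·105.0) / 212.4 = 4090/212.4 = 19.25 mg/L.
Set 19.25·exp(−k·t) = 11 → t = ln(19.25/11)/k = 20150 s = 5.598 h.
Distance = v·t = 0.22·20150 = 4434 m = 4.434 km.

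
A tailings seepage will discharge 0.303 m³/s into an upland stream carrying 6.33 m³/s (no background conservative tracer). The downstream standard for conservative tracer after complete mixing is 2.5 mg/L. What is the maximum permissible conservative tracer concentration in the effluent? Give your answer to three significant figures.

At the limit, (Qr·Cr + Qe·Cₑ)/(Qr + Qe) = 2.5:
Cₑ = (6.633·2.5 − 6.330·0) / 0.3030 = 54.73 mg/L.

54.7 mg/L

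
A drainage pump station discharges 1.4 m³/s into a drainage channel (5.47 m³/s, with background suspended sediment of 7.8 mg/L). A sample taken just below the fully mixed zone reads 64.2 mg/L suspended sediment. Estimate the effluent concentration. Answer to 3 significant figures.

Mass balance: 5.470·7.800 + 1.400·Cₑ = 6.870·64.20
→ Cₑ = (6.870·64.20 − 5.470·7.800) / 1.400 = 284.6 mg/L.

285 mg/L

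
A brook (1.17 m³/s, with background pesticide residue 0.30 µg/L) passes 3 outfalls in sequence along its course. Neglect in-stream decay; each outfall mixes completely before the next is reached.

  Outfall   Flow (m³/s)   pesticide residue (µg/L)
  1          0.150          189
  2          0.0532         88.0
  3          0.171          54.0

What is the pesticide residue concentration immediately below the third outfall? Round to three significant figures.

27.6 µg/L

After outfall 1: Q = 1.170 + 0.1500 = 1.320 m³/s; C = (1.170·0.3000 + 0.1500·189.0)/1.320 = 21.74 µg/L.
After outfall 2: Q = 1.320 + 0.05320 = 1.373 m³/s; C = (1.320·21.74 + 0.05320·88.00)/1.373 = 24.31 µg/L.
After outfall 3: Q = 1.373 + 0.1710 = 1.544 m³/s; C = (1.373·24.31 + 0.1710·54.00)/1.544 = 27.60 µg/L.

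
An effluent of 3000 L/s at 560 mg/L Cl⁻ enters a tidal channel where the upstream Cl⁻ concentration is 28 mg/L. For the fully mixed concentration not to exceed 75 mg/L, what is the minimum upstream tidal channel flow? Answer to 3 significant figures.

31000 L/s

Set C_mix = 75: (Q·28.00 + 3000·560.0) / (Q + 3000) = 75
→ Q = 3000·(560.0 − 75)/(75 − 28.00) = 30960 L/s.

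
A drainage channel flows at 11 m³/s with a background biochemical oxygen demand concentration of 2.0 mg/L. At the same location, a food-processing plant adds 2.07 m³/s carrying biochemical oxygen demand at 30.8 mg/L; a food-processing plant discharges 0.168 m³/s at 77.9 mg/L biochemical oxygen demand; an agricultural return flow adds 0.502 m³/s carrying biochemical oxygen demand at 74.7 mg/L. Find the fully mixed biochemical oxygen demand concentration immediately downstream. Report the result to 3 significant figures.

9.92 mg/L

Mixed concentration C = ΣQC/ΣQ = (11.00·2.000 + 2.070·30.80 + 0.1680·77.90 + 0.5020·74.70) / 13.74 = 136.3/13.74 = 9.923 mg/L.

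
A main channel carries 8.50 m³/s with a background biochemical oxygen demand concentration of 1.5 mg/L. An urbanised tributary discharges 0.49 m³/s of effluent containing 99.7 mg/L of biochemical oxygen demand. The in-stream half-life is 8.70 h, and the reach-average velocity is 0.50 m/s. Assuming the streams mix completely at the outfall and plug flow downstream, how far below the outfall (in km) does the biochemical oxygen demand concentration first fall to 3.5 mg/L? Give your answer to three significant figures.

15.2 km

After mixing, C = (8.500·1.500 + 0.4900·99.70) / 8.990 = 61.60/8.990 = 6.852 mg/L.
Half-life 8.70 h → k = ln 2 / 8.70 = 0.07967 h⁻¹ = 1.912 d⁻¹.
Set 6.852·exp(−k·t) = 3.5 → t = ln(6.852/3.5)/k = 30360 s = 8.432 h.
Distance = v·t = 0.50·30360 = 15180 m = 15.18 km.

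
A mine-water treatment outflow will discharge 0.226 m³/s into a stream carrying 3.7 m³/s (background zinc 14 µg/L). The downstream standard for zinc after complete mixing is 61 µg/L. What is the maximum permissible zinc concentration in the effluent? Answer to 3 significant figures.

At the limit, (Qr·Cr + Qe·Cₑ)/(Qr + Qe) = 61:
Cₑ = (3.926·61 − 3.700·14.00) / 0.2260 = 830.5 µg/L.

830 µg/L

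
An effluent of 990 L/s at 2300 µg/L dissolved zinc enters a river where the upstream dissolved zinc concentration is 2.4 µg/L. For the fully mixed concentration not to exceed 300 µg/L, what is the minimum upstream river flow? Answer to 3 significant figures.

6650 L/s

Set C_mix = 300: (Q·2.400 + 990.0·2300) / (Q + 990.0) = 300
→ Q = 990.0·(2300 − 300)/(300 − 2.400) = 6653 L/s.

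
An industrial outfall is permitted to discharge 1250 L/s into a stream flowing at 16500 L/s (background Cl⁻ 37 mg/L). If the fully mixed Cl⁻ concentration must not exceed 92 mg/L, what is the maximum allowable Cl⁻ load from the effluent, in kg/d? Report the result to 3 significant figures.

Mass balance at the limit: 16500·37.00 + 1250·Cₑ = 17750·92 → Cₑ = 818.0 mg/L.
1250 L/s = 1.250 m³/s. Load = 1.250 m³/s × 818.0 g/m³ × 86 400 s/d = 88340 kg/d.

88300 kg/d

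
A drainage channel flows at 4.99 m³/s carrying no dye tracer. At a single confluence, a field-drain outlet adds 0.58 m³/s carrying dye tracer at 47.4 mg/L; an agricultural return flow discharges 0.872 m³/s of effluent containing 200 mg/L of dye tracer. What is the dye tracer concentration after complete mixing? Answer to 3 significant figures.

Flow-weighted average: C = (4.990·0 + 0.5800·47.40 + 0.8720·200.0) / 6.442 = 201.9/6.442 = 31.34 mg/L.

31.3 mg/L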